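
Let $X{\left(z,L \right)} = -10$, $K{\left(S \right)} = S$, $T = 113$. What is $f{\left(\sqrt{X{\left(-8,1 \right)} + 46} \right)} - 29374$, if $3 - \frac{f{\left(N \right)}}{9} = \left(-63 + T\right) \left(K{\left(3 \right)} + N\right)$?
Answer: $-33397$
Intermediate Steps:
$f{\left(N \right)} = -1323 - 450 N$ ($f{\left(N \right)} = 27 - 9 \left(-63 + 113\right) \left(3 + N\right) = 27 - 9 \cdot 50 \left(3 + N\right) = 27 - 9 \left(150 + 50 N\right) = 27 - \left(1350 + 450 N\right) = -1323 - 450 N$)
$f{\left(\sqrt{X{\left(-8,1 \right)} + 46} \right)} - 29374 = \left(-1323 - 450 \sqrt{-10 + 46}\right) - 29374 = \left(-1323 - 450 \sqrt{36}\right) - 29374 = \left(-1323 - 2700\right) - 29374 = -4023 - 29374 = -33397$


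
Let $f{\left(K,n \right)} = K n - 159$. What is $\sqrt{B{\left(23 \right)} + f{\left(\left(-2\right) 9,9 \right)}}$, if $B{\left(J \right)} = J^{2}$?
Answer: $4 \sqrt{13} \approx 14.422$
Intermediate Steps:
$f{\left(K,n \right)} = -159 + K n$
$\sqrt{B{\left(23 \right)} + f{\left(\left(-2\right) 9,9 \right)}} = \sqrt{23^{2} + \left(-159 + \left(-2\right) 9 \cdot 9\right)} = \sqrt{529 - 321} = \sqrt{208} = 4 \sqrt{13}$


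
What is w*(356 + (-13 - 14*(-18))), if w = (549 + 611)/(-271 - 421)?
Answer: -172550/173 ≈ -997.40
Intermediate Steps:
w = -290/173 (w = 1160/(-692) = 1160*(-1/692) = -290/173 ≈ -1.6763)
w*(356 + (-13 - 14*(-18))) = -290*(356 + (-13 - 14*(-18)))/173 = -290*(356 + (-13 + 252))/173 = -290*(356 + 239)/173 = -290/173*595 = -172550/173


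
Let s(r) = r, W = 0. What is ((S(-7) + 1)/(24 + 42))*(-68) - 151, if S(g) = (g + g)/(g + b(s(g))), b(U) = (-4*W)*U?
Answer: -1695/11 ≈ -154.09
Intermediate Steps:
b(U) = 0 (b(U) = (-4*0)*U = 0*U = 0)
S(g) = 2 (S(g) = (g + g)/(g + 0) = (2*g)/g = 2)
((S(-7) + 1)/(24 + 42))*(-68) - 151 = ((2 + 1)/(24 + 42))*(-68) - 151 = (3/66)*(-68) - 151 = (3*(1/66))*(-68) - 151 = (1/22)*(-68) - 151 = -34/11 - 151 = -1695/11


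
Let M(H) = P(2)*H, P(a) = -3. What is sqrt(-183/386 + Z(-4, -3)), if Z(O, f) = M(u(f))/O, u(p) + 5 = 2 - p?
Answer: I*sqrt(70638)/386 ≈ 0.68854*I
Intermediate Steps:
u(p) = -3 - p (u(p) = -5 + (2 - p) = -3 - p)
M(H) = -3*H
Z(O, f) = (9 + 3*f)/O (Z(O, f) = (-3*(-3 - f))/O = (9 + 3*f)/O)
sqrt(-183/386 + Z(-4, -3)) = sqrt(-183/386 + 3*(3 - 3)/(-4)) = sqrt(-183*1/386 + 3*(-1/4)*0) = sqrt(-183/386 + 0) = sqrt(-183/386) = I*sqrt(70638)/386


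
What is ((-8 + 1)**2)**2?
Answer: 2401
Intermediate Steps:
((-8 + 1)**2)**2 = ((-7)**2)**2 = 49**2 = 2401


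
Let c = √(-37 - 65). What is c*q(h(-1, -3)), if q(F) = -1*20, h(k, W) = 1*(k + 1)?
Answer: -20*I*√102 ≈ -201.99*I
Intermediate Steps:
h(k, W) = 1 + k (h(k, W) = 1*(1 + k) = 1 + k)
q(F) = -20
c = I*√102 (c = √(-102) = I*√102 ≈ 10.1*I)
c*q(h(-1, -3)) = (I*√102)*(-20) = -20*I*√102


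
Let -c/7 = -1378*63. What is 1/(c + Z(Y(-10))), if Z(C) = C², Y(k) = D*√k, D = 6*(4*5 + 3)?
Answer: 1/417258 ≈ 2.3966e-6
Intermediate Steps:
c = 607698 (c = -(-9646)*63 = -7*(-86814) = 607698)
D = 138 (D = 6*(20 + 3) = 6*23 = 138)
Y(k) = 138*√k
1/(c + Z(Y(-10))) = 1/(607698 + (138*√(-10))²) = 1/(607698 + (138*(I*√10))²) = 1/(607698 + (138*I*√10)²) = 1/(607698 - 190440) = 1/417258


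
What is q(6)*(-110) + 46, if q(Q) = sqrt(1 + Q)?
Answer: 46 - 110*sqrt(7) ≈ -245.03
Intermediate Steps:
q(6)*(-110) + 46 = sqrt(1 + 6)*(-110) + 46 = sqrt(7)*(-110) + 46 = -110*sqrt(7) + 46 = 46 - 110*sqrt(7)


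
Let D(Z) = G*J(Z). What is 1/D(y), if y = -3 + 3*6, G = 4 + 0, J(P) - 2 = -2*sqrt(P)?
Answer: -1/112 - sqrt(15)/112 ≈ -0.043509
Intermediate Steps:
J(P) = 2 - 2*sqrt(P)
G = 4
y = 15 (y = -3 + 18 = 15)
D(Z) = 8 - 8*sqrt(Z) (D(Z) = 4*(2 - 2*sqrt(Z)) = 8 - 8*sqrt(Z))
1/D(y) = 1/(8 - 8*sqrt(15))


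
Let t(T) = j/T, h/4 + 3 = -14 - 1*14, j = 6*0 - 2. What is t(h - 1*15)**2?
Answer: 4/19321 ≈ 0.00020703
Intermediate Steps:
j = -2 (j = 0 - 2 = -2)
h = -124 (h = -12 + 4*(-14 - 1*14) = -12 + 4*(-14 - 14) = -12 + 4*(-28) = -12 - 112 = -124)
t(T) = -2/T
t(h - 1*15)**2 = (-2/(-124 - 1*15))**2 = (-2/(-124 - 15))**2 = (-2/(-139))**2 = (-2*(-1/139))**2 = (2/139)**2 = 4/19321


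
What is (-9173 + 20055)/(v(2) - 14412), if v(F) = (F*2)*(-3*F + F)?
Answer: -5441/7214 ≈ -0.75423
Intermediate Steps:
v(F) = -4*F**2 (v(F) = (2*F)*(-2*F) = -4*F**2)
(-9173 + 20055)/(v(2) - 14412) = (-9173 + 20055)/(-4*2**2 - 14412) = 10882/(-4*4 - 14412) = 10882/(-16 - 14412) = 10882/(-14428) = 10882*(-1/14428) = -5441/7214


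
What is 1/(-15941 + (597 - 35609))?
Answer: -1/50953 ≈ -1.9626e-5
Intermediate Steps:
1/(-15941 + (597 - 35609)) = 1/(-15941 - 35012) = 1/(-50953) = -1/50953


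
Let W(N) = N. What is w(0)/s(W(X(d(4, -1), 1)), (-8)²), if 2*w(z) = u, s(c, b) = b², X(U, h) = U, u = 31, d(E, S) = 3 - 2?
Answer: 31/8192 ≈ 0.0037842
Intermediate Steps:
d(E, S) = 1
w(z) = 31/2 (w(z) = (½)*31 = 31/2)
w(0)/s(W(X(d(4, -1), 1)), (-8)²) = 31/(2*(((-8)²)²)) = 31/(2*(64²)) = (31/2)/4096 = (31/2)*(1/4096) = 31/8192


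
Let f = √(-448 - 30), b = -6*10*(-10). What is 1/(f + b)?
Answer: 300/180239 - I*√478/360478 ≈ 0.0016645 - 6.0651e-5*I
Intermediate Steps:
b = 600 (b = -60*(-10) = 600)
f = I*√478 (f = √(-478) = I*√478 ≈ 21.863*I)
1/(f + b) = 1/(I*√478 + 600) = 1/(600 + I*√478)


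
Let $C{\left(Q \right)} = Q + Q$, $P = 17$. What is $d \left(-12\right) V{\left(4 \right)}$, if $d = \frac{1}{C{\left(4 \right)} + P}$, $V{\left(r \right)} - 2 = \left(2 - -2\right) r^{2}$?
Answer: $- \frac{792}{25} \approx -31.68$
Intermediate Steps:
$V{\left(r \right)} = 2 + 4 r^{2}$ ($V{\left(r \right)} = 2 + \left(2 - -2\right) r^{2} = 2 + \left(2 + 2\right) r^{2} = 2 + 4 r^{2}$)
$C{\left(Q \right)} = 2 Q$
$d = \frac{1}{25}$ ($d = \frac{1}{2 \cdot 4 + 17} = \frac{1}{8 + 17} = \frac{1}{25} \approx 0.04$)
$d \left(-12\right) V{\left(4 \right)} = \frac{1}{25} \left(-12\right) \left(2 + 4 \cdot 4^{2}\right) = - \frac{12 \left(2 + 4 \cdot 16\right)}{25} = - \frac{12 \left(2 + 64\right)}{25} = \left(- \frac{12}{25}\right) 66 = - \frac{792}{25}$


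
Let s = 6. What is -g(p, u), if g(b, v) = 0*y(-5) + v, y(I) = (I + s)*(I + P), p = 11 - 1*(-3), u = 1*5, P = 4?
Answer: -5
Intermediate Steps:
u = 5
p = 14 (p = 11 + 3 = 14)
y(I) = (4 + I)*(6 + I) (y(I) = (I + 6)*(I + 4) = (6 + I)*(4 + I) = (4 + I)*(6 + I))
g(b, v) = v (g(b, v) = 0*(24 + (-5)**2 + 10*(-5)) + v = 0*(24 + 25 - 50) + v = 0*(-1) + v = 0 + v = v)
-g(p, u) = -1*5 = -5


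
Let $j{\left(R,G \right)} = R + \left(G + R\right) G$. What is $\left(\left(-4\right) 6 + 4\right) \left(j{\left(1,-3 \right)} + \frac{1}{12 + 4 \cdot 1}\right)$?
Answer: $- \frac{565}{4} \approx -141.25$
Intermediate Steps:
$j{\left(R,G \right)} = R + G \left(G + R\right)$
$\left(\left(-4\right) 6 + 4\right) \left(j{\left(1,-3 \right)} + \frac{1}{12 + 4 \cdot 1}\right) = \left(\left(-4\right) 6 + 4\right) \left(\left(1 + \left(-3\right)^{2} - 3\right) + \frac{1}{12 + 4 \cdot 1}\right) = \left(-24 + 4\right) \left(\left(1 + 9 - 3\right) + \frac{1}{12 + 4}\right) = - 20 \left(7 + \frac{1}{16}\right) = \left(-20\right) \frac{113}{16} = - \frac{565}{4}$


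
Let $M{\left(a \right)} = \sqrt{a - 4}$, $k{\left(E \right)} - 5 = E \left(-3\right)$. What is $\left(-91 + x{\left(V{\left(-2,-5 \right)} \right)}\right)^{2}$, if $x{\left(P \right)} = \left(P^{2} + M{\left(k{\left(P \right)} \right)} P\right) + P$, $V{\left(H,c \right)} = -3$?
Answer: $7315 + 510 \sqrt{10} \approx 8927.8$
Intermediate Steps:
$k{\left(E \right)} = 5 - 3 E$ ($k{\left(E \right)} = 5 + E \left(-3\right) = 5 - 3 E$)
$M{\left(a \right)} = \sqrt{-4 + a}$
$x{\left(P \right)} = P + P^{2} + P \sqrt{1 - 3 P}$ ($x{\left(P \right)} = \left(P^{2} + \sqrt{-4 - \left(-5 + 3 P\right)} P\right) + P = \left(P^{2} + \sqrt{1 - 3 P} P\right) + P = \left(P^{2} + P \sqrt{1 - 3 P}\right) + P = P + P^{2} + P \sqrt{1 - 3 P}$)
$\left(-91 + x{\left(V{\left(-2,-5 \right)} \right)}\right)^{2} = \left(-91 - 3 \left(1 - 3 + \sqrt{1 - -9}\right)\right)^{2} = \left(-91 - 3 \left(1 - 3 + \sqrt{1 + 9}\right)\right)^{2} = \left(-91 - 3 \left(1 - 3 + \sqrt{10}\right)\right)^{2} = \left(-91 - 3 \left(-2 + \sqrt{10}\right)\right)^{2} = \left(-91 + \left(6 - 3 \sqrt{10}\right)\right)^{2} = \left(-85 - 3 \sqrt{10}\right)^{2}$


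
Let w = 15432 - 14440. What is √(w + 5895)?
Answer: √6887 ≈ 82.988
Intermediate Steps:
w = 992
√(w + 5895) = √(992 + 5895) = √6887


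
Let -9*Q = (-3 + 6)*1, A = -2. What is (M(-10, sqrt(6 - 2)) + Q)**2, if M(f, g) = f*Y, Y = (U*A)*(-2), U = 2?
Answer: 58081/9 ≈ 6453.4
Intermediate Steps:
Y = 8 (Y = (2*(-2))*(-2) = -4*(-2) = 8)
Q = -1/3 (Q = -(-3 + 6)/9 = -1/3 ≈ -0.33333)
M(f, g) = 8*f (M(f, g) = f*8 = 8*f)
(M(-10, sqrt(6 - 2)) + Q)**2 = (8*(-10) - 1/3)**2 = (-80 - 1/3)**2 = (-241/3)**2 = 58081/9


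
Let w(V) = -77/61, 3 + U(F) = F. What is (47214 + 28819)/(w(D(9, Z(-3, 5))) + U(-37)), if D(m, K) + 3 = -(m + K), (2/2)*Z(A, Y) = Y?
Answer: -4638013/2517 ≈ -1842.7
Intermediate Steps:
Z(A, Y) = Y
U(F) = -3 + F
D(m, K) = -3 - K - m (D(m, K) = -3 - (m + K) = -3 - (K + m) = -3 + (-K - m) = -3 - K - m)
w(V) = -77/61 (w(V) = -77*1/61 = -77/61)
(47214 + 28819)/(w(D(9, Z(-3, 5))) + U(-37)) = (47214 + 28819)/(-77/61 + (-3 - 37)) = 76033/(-77/61 - 40) = 76033/(-2517/61) = 76033*(-61/2517) = -4638013/2517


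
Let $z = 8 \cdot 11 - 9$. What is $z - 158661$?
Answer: $-158582$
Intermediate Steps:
$z = 79$ ($z = 88 - 9 = 79$)
$z - 158661 = 79 - 158661 = -158582$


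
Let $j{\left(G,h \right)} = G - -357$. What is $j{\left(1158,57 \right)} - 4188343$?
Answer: $-4186828$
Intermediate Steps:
$j{\left(G,h \right)} = 357 + G$ ($j{\left(G,h \right)} = G + 357 = 357 + G$)
$j{\left(1158,57 \right)} - 4188343 = \left(357 + 1158\right) - 4188343 = 1515 - 4188343 = -4186828$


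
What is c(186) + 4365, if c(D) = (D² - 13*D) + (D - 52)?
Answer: 36677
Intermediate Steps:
c(D) = -52 + D² - 12*D (c(D) = (D² - 13*D) + (-52 + D) = -52 + D² - 12*D)
c(186) + 4365 = (-52 + 186² - 12*186) + 4365 = (-52 + 34596 - 2232) + 4365 = 32312 + 4365 = 36677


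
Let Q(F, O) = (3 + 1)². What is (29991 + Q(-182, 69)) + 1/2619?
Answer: 78588334/2619 ≈ 30007.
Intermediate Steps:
Q(F, O) = 16 (Q(F, O) = 4² = 16)
(29991 + Q(-182, 69)) + 1/2619 = (29991 + 16) + 1/2619 = 30007 + 1/2619 = 78588334/2619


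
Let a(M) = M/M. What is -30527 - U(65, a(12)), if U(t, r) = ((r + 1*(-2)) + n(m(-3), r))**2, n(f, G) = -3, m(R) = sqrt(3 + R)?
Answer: -30543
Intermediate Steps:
a(M) = 1
U(t, r) = (-5 + r)**2 (U(t, r) = ((r + 1*(-2)) - 3)**2 = ((r - 2) - 3)**2 = ((-2 + r) - 3)**2 = (-5 + r)**2)
-30527 - U(65, a(12)) = -30527 - (-5 + 1)**2 = -30527 - 1*(-4)**2 = -30527 - 1*16 = -30527 - 16 = -30543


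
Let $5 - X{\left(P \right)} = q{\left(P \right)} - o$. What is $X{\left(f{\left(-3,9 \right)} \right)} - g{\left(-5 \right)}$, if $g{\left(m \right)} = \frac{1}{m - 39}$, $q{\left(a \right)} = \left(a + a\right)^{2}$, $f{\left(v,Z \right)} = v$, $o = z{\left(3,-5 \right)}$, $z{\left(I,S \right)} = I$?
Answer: $- \frac{1231}{44} \approx -27.977$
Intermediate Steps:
$o = 3$
$q{\left(a \right)} = 4 a^{2}$ ($q{\left(a \right)} = \left(2 a\right)^{2} = 4 a^{2}$)
$X{\left(P \right)} = 8 - 4 P^{2}$ ($X{\left(P \right)} = 5 - \left(4 P^{2} - 3\right) = 5 - \left(-3 + 4 P^{2}\right) = 8 - 4 P^{2}$)
$g{\left(m \right)} = \frac{1}{-39 + m}$
$X{\left(f{\left(-3,9 \right)} \right)} - g{\left(-5 \right)} = \left(8 - 4 \left(-3\right)^{2}\right) - \frac{1}{-39 - 5} = \left(8 - 36\right) - \frac{1}{-44} = \left(8 - 36\right) - - \frac{1}{44} = -28 + \frac{1}{44} = - \frac{1231}{44}$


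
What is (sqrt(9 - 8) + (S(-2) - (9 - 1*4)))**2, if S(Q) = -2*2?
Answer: 64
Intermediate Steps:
S(Q) = -4
(sqrt(9 - 8) + (S(-2) - (9 - 1*4)))**2 = (sqrt(9 - 8) + (-4 - (9 - 1*4)))**2 = (sqrt(1) + (-4 - (9 - 4)))**2 = (1 + (-4 - 1*5))**2 = (1 + (-4 - 5))**2 = (1 - 9)**2 = (-8)**2 = 64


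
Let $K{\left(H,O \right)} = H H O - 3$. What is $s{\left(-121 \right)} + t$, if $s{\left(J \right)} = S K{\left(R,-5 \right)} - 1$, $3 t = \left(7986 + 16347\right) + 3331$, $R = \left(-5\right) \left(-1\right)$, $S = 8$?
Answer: $\frac{24589}{3} \approx 8196.3$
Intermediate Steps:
$R = 5$
$t = \frac{27664}{3}$ ($t = \frac{\left(7986 + 16347\right) + 3331}{3} = \frac{24333 + 3331}{3} = \frac{1}{3} \cdot 27664 = \frac{27664}{3} \approx 9221.3$)
$K{\left(H,O \right)} = -3 + O H^{2}$ ($K{\left(H,O \right)} = H^{2} O - 3 = O H^{2} - 3 = -3 + O H^{2}$)
$s{\left(J \right)} = -1025$ ($s{\left(J \right)} = 8 \left(-3 - 5 \cdot 5^{2}\right) - 1 = 8 \left(-3 - 125\right) - 1 = 8 \left(-128\right) - 1 = -1024 - 1 = -1025$)
$s{\left(-121 \right)} + t = -1025 + \frac{27664}{3} = \frac{24589}{3}$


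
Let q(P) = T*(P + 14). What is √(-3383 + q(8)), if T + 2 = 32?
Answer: I*√2723 ≈ 52.182*I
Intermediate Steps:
T = 30 (T = -2 + 32 = 30)
q(P) = 420 + 30*P (q(P) = 30*(P + 14) = 30*(14 + P) = 420 + 30*P)
√(-3383 + q(8)) = √(-3383 + (420 + 30*8)) = √(-3383 + (420 + 240)) = √(-3383 + 660) = √(-2723) = I*√2723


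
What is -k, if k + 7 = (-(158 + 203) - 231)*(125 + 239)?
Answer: 215495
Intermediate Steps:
k = -215495 (k = -7 + (-(158 + 203) - 231)*(125 + 239) = -7 + (-1*361 - 231)*364 = -7 + (-361 - 231)*364 = -7 - 592*364 = -7 - 215488 = -215495)
-k = -1*(-215495) = 215495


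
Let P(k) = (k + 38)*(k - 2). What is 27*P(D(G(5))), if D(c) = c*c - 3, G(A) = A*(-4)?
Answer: 4639275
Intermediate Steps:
G(A) = -4*A
D(c) = -3 + c² (D(c) = c² - 3 = -3 + c²)
P(k) = (-2 + k)*(38 + k) (P(k) = (38 + k)*(-2 + k) = (-2 + k)*(38 + k))
27*P(D(G(5))) = 27*(-76 + (-3 + (-4*5)²)² + 36*(-3 + (-4*5)²)) = 27*(-76 + (-3 + (-20)²)² + 36*(-3 + (-20)²)) = 27*(-76 + (-3 + 400)² + 36*(-3 + 400)) = 27*(-76 + 397² + 36*397) = 27*(-76 + 157609 + 14292) = 27*171825 = 4639275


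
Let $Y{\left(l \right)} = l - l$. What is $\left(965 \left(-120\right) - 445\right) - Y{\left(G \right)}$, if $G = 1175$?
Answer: $-116245$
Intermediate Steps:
$Y{\left(l \right)} = 0$
$\left(965 \left(-120\right) - 445\right) - Y{\left(G \right)} = \left(965 \left(-120\right) - 445\right) - 0 = \left(-115800 - 445\right) + 0 = -116245 + 0 = -116245$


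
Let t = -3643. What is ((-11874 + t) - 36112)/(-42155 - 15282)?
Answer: 51629/57437 ≈ 0.89888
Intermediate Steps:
((-11874 + t) - 36112)/(-42155 - 15282) = ((-11874 - 3643) - 36112)/(-42155 - 15282) = (-15517 - 36112)/(-57437) = -51629*(-1/57437) = 51629/57437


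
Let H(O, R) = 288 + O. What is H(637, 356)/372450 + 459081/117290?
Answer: 1710932117/436846605 ≈ 3.9165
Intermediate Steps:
H(637, 356)/372450 + 459081/117290 = (288 + 637)/372450 + 459081/117290 = 925*(1/372450) + 459081*(1/117290) = 37/14898 + 459081/117290 = 1710932117/436846605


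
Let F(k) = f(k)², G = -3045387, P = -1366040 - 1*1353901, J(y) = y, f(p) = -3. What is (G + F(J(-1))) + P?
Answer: -5765319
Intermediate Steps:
P = -2719941 (P = -1366040 - 1353901 = -2719941)
F(k) = 9 (F(k) = (-3)² = 9)
(G + F(J(-1))) + P = (-3045387 + 9) - 2719941 = -3045378 - 2719941 = -5765319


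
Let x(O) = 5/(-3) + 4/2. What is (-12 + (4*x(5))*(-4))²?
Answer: 2704/9 ≈ 300.44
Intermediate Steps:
x(O) = ⅓ (x(O) = 5*(-⅓) + 4*(½) = -5/3 + 2 = ⅓)
(-12 + (4*x(5))*(-4))² = (-12 + (4*(⅓))*(-4))² = (-12 + (4/3)*(-4))² = (-12 - 16/3)² = (-52/3)² = 2704/9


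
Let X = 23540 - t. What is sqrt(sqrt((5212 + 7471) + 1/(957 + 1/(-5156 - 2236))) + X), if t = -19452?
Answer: sqrt(2151470116937831408 + 7074143*sqrt(634701752448431723))/7074143 ≈ 207.62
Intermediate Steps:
X = 42992 (X = 23540 - 1*(-19452) = 23540 + 19452 = 42992)
sqrt(sqrt((5212 + 7471) + 1/(957 + 1/(-5156 - 2236))) + X) = sqrt(sqrt((5212 + 7471) + 1/(957 + 1/(-5156 - 2236))) + 42992) = sqrt(sqrt(12683 + 1/(957 + 1/(-7392))) + 42992) = sqrt(sqrt(12683 + 1/(957 - 1/7392)) + 42992) = sqrt(sqrt(12683 + 1/(7074143/7392)) + 42992) = sqrt(sqrt(12683 + 7392/7074143) + 42992) = sqrt(sqrt(89721363061/7074143) + 42992) = sqrt(sqrt(634701752448431723)/7074143 + 42992) = sqrt(42992 + sqrt(634701752448431723)/7074143)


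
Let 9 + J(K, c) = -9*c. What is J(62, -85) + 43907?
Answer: 44663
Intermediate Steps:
J(K, c) = -9 - 9*c
J(62, -85) + 43907 = (-9 - 9*(-85)) + 43907 = (-9 + 765) + 43907 = 756 + 43907 = 44663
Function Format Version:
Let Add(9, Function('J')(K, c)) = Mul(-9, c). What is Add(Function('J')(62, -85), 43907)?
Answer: 44663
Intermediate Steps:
Function('J')(K, c) = Add(-9, Mul(-9, c))
Add(Function('J')(62, -85), 43907) = Add(Add(-9, Mul(-9, -85)), 43907) = Add(Add(-9, 765), 43907) = Add(756, 43907) = 44663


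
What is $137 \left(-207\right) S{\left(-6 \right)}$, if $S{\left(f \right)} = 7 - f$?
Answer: $-368667$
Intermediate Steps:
$137 \left(-207\right) S{\left(-6 \right)} = 137 \left(-207\right) \left(7 - -6\right) = - 28359 \left(7 + 6\right) = \left(-28359\right) 13 = -368667$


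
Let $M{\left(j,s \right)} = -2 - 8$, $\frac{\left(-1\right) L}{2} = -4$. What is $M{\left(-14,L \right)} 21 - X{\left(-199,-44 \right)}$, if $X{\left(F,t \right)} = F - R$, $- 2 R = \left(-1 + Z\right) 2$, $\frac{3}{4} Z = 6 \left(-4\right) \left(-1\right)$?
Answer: $-42$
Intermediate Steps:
$L = 8$ ($L = \left(-2\right) \left(-4\right) = 8$)
$Z = 32$ ($Z = \frac{4 \cdot 6 \left(-4\right) \left(-1\right)}{3} = \frac{4 \left(\left(-24\right) \left(-1\right)\right)}{3} = \frac{4}{3} \cdot 24 = 32$)
$R = -31$ ($R = - \frac{\left(-1 + 32\right) 2}{2} = - \frac{31 \cdot 2}{2} = \left(- \frac{1}{2}\right) 62 = -31$)
$M{\left(j,s \right)} = -10$ ($M{\left(j,s \right)} = -2 - 8 = -10$)
$X{\left(F,t \right)} = 31 + F$ ($X{\left(F,t \right)} = F - -31 = F + 31 = 31 + F$)
$M{\left(-14,L \right)} 21 - X{\left(-199,-44 \right)} = \left(-10\right) 21 - \left(31 - 199\right) = -210 - -168 = -210 + 168 = -42$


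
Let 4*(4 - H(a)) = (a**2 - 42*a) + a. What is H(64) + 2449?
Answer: 2085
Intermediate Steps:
H(a) = 4 - a**2/4 + 41*a/4 (H(a) = 4 - ((a**2 - 42*a) + a)/4 = 4 - (a**2 - 41*a)/4 = 4 + (-a**2/4 + 41*a/4) = 4 - a**2/4 + 41*a/4)
H(64) + 2449 = (4 - 1/4*64**2 + (41/4)*64) + 2449 = (4 - 1/4*4096 + 656) + 2449 = (4 - 1024 + 656) + 2449 = -364 + 2449 = 2085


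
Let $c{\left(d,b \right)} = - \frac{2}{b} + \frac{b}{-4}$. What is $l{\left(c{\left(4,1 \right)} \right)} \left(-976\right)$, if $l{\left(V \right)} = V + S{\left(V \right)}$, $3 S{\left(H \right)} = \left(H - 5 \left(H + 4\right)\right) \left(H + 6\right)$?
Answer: $15616$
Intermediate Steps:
$c{\left(d,b \right)} = - \frac{2}{b} - \frac{b}{4}$ ($c{\left(d,b \right)} = - \frac{2}{b} + b \left(- \frac{1}{4}\right) = - \frac{2}{b} - \frac{b}{4}$)
$S{\left(H \right)} = \frac{\left(-20 - 4 H\right) \left(6 + H\right)}{3}$ ($S{\left(H \right)} = \frac{\left(H - 5 \left(H + 4\right)\right) \left(H + 6\right)}{3} = \frac{\left(H - 5 \left(4 + H\right)\right) \left(6 + H\right)}{3} = \frac{\left(H - \left(20 + 5 H\right)\right) \left(6 + H\right)}{3} = \frac{\left(-20 - 4 H\right) \left(6 + H\right)}{3}$)
$l{\left(V \right)} = -40 - \frac{41 V}{3} - \frac{4 V^{2}}{3}$ ($l{\left(V \right)} = V - \left(40 + \frac{4 V^{2}}{3} + \frac{44 V}{3}\right) = -40 - \frac{41 V}{3} - \frac{4 V^{2}}{3}$)
$l{\left(c{\left(4,1 \right)} \right)} \left(-976\right) = \left(-40 - \frac{41 \left(- \frac{2}{1} - \frac{1}{4}\right)}{3} - \frac{4 \left(- \frac{2}{1} - \frac{1}{4}\right)^{2}}{3}\right) \left(-976\right) = \left(-40 - \frac{41 \left(\left(-2\right) 1 - \frac{1}{4}\right)}{3} - \frac{4 \left(\left(-2\right) 1 - \frac{1}{4}\right)^{2}}{3}\right) \left(-976\right) = \left(-40 - \frac{41 \left(-2 - \frac{1}{4}\right)}{3} - \frac{4 \left(-2 - \frac{1}{4}\right)^{2}}{3}\right) \left(-976\right) = \left(-40 - - \frac{123}{4} - \frac{4 \left(- \frac{9}{4}\right)^{2}}{3}\right) \left(-976\right) = \left(-40 + \frac{123}{4} - \frac{27}{4}\right) \left(-976\right) = \left(-16\right) \left(-976\right) = 15616$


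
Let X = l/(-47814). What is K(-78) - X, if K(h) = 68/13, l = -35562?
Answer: 35757/7969 ≈ 4.4870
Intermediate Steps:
X = 5927/7969 (X = -35562/(-47814) = -35562*(-1/47814) = 5927/7969 ≈ 0.74376)
K(h) = 68/13 (K(h) = 68*(1/13) = 68/13)
K(-78) - X = 68/13 - 1*5927/7969 = 68/13 - 5927/7969 = 35757/7969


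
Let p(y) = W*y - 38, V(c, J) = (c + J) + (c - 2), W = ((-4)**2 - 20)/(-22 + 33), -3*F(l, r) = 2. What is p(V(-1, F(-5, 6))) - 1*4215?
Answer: -140293/33 ≈ -4251.3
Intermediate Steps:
F(l, r) = -2/3 (F(l, r) = -1/3*2 = -2/3)
W = -4/11 (W = (16 - 20)/11 = -4*1/11 = -4/11 ≈ -0.36364)
V(c, J) = -2 + J + 2*c (V(c, J) = (J + c) + (-2 + c) = -2 + J + 2*c)
p(y) = -38 - 4*y/11 (p(y) = -4*y/11 - 38 = -38 - 4*y/11)
p(V(-1, F(-5, 6))) - 1*4215 = (-38 - 4*(-2 - 2/3 + 2*(-1))/11) - 1*4215 = (-38 - 4*(-2 - 2/3 - 2)/11) - 4215 = (-38 - 4/11*(-14/3)) - 4215 = (-38 + 56/33) - 4215 = -1198/33 - 4215 = -140293/33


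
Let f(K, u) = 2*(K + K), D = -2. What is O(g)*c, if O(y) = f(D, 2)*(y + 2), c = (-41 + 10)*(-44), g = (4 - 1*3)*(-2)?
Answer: 0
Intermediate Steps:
f(K, u) = 4*K (f(K, u) = 2*(2*K) = 4*K)
g = -2 (g = (4 - 3)*(-2) = 1*(-2) = -2)
c = 1364 (c = -31*(-44) = 1364)
O(y) = -16 - 8*y (O(y) = (4*(-2))*(y + 2) = -8*(2 + y) = -16 - 8*y)
O(g)*c = (-16 - 8*(-2))*1364 = (-16 + 16)*1364 = 0*1364 = 0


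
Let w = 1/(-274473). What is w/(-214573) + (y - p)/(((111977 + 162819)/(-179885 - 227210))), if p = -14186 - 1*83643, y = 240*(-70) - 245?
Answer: -484212317349565859281/4045992913997271 ≈ -1.1968e+5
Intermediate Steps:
y = -17045 (y = -16800 - 245 = -17045)
p = -97829 (p = -14186 - 83643 = -97829)
w = -1/274473 ≈ -3.6433e-6
w/(-214573) + (y - p)/(((111977 + 162819)/(-179885 - 227210))) = -1/274473/(-214573) + (-17045 - 1*(-97829))/(((111977 + 162819)/(-179885 - 227210))) = -1/274473*(-1/214573) + (-17045 + 97829)/((274796/(-407095))) = 1/58894495029 + 80784/((274796*(-1/407095))) = 1/58894495029 + 80784/(-274796/407095) = 1/58894495029 + 80784*(-407095/274796) = 1/58894495029 - 8221690620/68699 = -484212317349565859281/4045992913997271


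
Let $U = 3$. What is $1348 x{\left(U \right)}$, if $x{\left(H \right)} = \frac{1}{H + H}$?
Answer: $\frac{674}{3} \approx 224.67$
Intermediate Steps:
$x{\left(H \right)} = \frac{1}{2 H}$
$1348 x{\left(U \right)} = 1348 \frac{1}{2 \cdot 3} = 1348 \cdot \frac{1}{2} \cdot \frac{1}{3} = 1348 \cdot \frac{1}{6} = \frac{674}{3}$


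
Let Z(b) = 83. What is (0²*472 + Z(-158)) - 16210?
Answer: -16127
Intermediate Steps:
(0²*472 + Z(-158)) - 16210 = (0²*472 + 83) - 16210 = (0*472 + 83) - 16210 = (0 + 83) - 16210 = 83 - 16210 = -16127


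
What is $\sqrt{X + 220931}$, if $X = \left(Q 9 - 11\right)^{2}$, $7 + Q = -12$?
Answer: $\sqrt{254055} \approx 504.04$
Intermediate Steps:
$Q = -19$ ($Q = -7 - 12 = -19$)
$X = 33124$ ($X = \left(\left(-19\right) 9 - 11\right)^{2} = \left(-171 - 11\right)^{2} = \left(-182\right)^{2} = 33124$)
$\sqrt{X + 220931} = \sqrt{33124 + 220931} = \sqrt{254055}$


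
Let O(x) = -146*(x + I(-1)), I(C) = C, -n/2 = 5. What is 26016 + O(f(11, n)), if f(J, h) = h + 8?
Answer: 26454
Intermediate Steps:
n = -10 (n = -2*5 = -10)
f(J, h) = 8 + h
O(x) = 146 - 146*x (O(x) = -146*(x - 1) = -146*(-1 + x) = 146 - 146*x)
26016 + O(f(11, n)) = 26016 + (146 - 146*(8 - 10)) = 26016 + (146 - 146*(-2)) = 26016 + (146 + 292) = 26016 + 438 = 26454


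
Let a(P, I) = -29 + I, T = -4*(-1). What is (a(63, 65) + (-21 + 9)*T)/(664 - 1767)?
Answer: 12/1103 ≈ 0.010879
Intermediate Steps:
T = 4
(a(63, 65) + (-21 + 9)*T)/(664 - 1767) = ((-29 + 65) + (-21 + 9)*4)/(664 - 1767) = (36 - 12*4)/(-1103) = (36 - 48)*(-1/1103) = -12*(-1/1103) = 12/1103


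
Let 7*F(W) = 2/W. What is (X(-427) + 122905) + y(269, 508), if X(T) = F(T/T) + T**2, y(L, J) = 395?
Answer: 2139405/7 ≈ 3.0563e+5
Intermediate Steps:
F(W) = 2/(7*W) (F(W) = (2/W)/7 = 2/(7*W))
X(T) = 2/7 + T**2 (X(T) = 2/(7*((T/T))) + T**2 = (2/7)/1 + T**2 = (2/7)*1 + T**2 = 2/7 + T**2)
(X(-427) + 122905) + y(269, 508) = ((2/7 + (-427)**2) + 122905) + 395 = ((2/7 + 182329) + 122905) + 395 = (1276305/7 + 122905) + 395 = 2136640/7 + 395 = 2139405/7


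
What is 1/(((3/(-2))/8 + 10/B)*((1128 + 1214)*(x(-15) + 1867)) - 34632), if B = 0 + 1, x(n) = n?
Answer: 2/85051897 ≈ 2.3515e-8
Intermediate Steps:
B = 1
1/(((3/(-2))/8 + 10/B)*((1128 + 1214)*(x(-15) + 1867)) - 34632) = 1/(((3/(-2))/8 + 10/1)*((1128 + 1214)*(-15 + 1867)) - 34632) = 1/(((3*(-½))*(⅛) + 10*1)*(2342*1852) - 34632) = 1/((-3/2*⅛ + 10)*4337384 - 34632) = 1/((-3/16 + 10)*4337384 - 34632) = 1/((157/16)*4337384 - 34632) = 1/(85121161/2 - 34632) = 1/(85051897/2) = 2/85051897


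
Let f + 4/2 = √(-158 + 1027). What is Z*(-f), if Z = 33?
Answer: 66 - 33*√869 ≈ -906.80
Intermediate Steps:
f = -2 + √869 (f = -2 + √(-158 + 1027) = -2 + √869 ≈ 27.479)
Z*(-f) = 33*(-(-2 + √869)) = 33*(2 - √869) = 66 - 33*√869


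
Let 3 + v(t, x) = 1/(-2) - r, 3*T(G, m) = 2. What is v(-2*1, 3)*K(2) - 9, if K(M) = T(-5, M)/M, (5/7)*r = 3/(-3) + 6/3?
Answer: -319/30 ≈ -10.633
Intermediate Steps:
T(G, m) = ⅔ (T(G, m) = (⅓)*2 = ⅔)
r = 7/5 (r = 7*(3/(-3) + 6/3)/5 = 7*(3*(-⅓) + 6*(⅓))/5 = 7*(-1 + 2)/5 = (7/5)*1 = 7/5 ≈ 1.4000)
v(t, x) = -49/10 (v(t, x) = -3 + (1/(-2) - 1*7/5) = -3 + (1*(-½) - 7/5) = -3 + (-½ - 7/5) = -3 - 19/10 = -49/10)
K(M) = 2/(3*M)
v(-2*1, 3)*K(2) - 9 = -49/(15*2) - 9 = -49/10*⅓ - 9 = -49/30 - 9 = -319/30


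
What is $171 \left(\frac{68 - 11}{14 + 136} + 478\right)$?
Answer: $\frac{4090149}{50} \approx 81803.0$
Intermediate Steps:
$171 \left(\frac{68 - 11}{14 + 136} + 478\right) = 171 \left(\frac{57}{150} + 478\right) = 171 \left(57 \cdot \frac{1}{150} + 478\right) = 171 \left(\frac{19}{50} + 478\right) = 171 \cdot \frac{23919}{50} = \frac{4090149}{50}$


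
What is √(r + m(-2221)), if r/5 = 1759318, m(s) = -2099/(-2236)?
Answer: √10995070132501/1118 ≈ 2965.9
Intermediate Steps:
m(s) = 2099/2236 (m(s) = -2099*(-1/2236) = 2099/2236)
r = 8796590 (r = 5*1759318 = 8796590)
√(r + m(-2221)) = √(8796590 + 2099/2236) = √(19669177339/2236) = √10995070132501/1118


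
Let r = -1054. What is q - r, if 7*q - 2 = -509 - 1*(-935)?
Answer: 7806/7 ≈ 1115.1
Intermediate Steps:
q = 428/7 (q = 2/7 + (-509 - 1*(-935))/7 = 2/7 + (-509 + 935)/7 = 2/7 + (⅐)*426 = 2/7 + 426/7 = 428/7 ≈ 61.143)
q - r = 428/7 - 1*(-1054) = 428/7 + 1054 = 7806/7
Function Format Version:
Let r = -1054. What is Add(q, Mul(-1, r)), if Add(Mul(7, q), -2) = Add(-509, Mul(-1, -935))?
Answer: Rational(7806, 7) ≈ 1115.1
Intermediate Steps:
q = Rational(428, 7) (q = Add(Rational(2, 7), Mul(Rational(1, 7), Add(-509, Mul(-1, -935)))) = Add(Rational(2, 7), Mul(Rational(1, 7), Add(-509, 935))) = Add(Rational(2, 7), Mul(Rational(1, 7), 426)) = Add(Rational(2, 7), Rational(426, 7)) = Rational(428, 7) ≈ 61.143)
Add(q, Mul(-1, r)) = Add(Rational(428, 7), Mul(-1, -1054)) = Add(Rational(428, 7), 1054) = Rational(7806, 7)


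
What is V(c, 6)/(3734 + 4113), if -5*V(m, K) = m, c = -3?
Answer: 3/39235 ≈ 7.6462e-5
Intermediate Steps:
V(m, K) = -m/5
V(c, 6)/(3734 + 4113) = (-⅕*(-3))/(3734 + 4113) = (⅗)/7847 = (1/7847)*(⅗) = 3/39235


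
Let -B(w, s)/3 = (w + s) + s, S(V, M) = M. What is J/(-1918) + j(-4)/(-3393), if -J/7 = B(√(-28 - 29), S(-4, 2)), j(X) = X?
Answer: -19810/464841 - 3*I*√57/274 ≈ -0.042617 - 0.082662*I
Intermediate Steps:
B(w, s) = -6*s - 3*w (B(w, s) = -3*((w + s) + s) = -3*((s + w) + s) = -3*(w + 2*s) = -6*s - 3*w)
J = 84 + 21*I*√57 (J = -7*(-6*2 - 3*√(-28 - 29)) = -7*(-12 - 3*I*√57) = 84 + 21*I*√57 ≈ 84.0 + 158.55*I)
J/(-1918) + j(-4)/(-3393) = (84 + 21*I*√57)/(-1918) - 4/(-3393) = (84 + 21*I*√57)*(-1/1918) - 4*(-1/3393) = (-6/137 - 3*I*√57/274) + 4/3393 = -19810/464841 - 3*I*√57/274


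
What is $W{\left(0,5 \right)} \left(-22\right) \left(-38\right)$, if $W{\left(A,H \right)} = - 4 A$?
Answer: $0$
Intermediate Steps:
$W{\left(0,5 \right)} \left(-22\right) \left(-38\right) = \left(-4\right) 0 \left(-22\right) \left(-38\right) = 0 \left(-22\right) \left(-38\right) = 0 \left(-38\right) = 0$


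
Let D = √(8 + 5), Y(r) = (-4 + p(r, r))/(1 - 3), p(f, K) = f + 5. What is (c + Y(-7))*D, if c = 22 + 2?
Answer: 27*√13 ≈ 97.350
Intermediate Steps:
p(f, K) = 5 + f
Y(r) = -½ - r/2 (Y(r) = (-4 + (5 + r))/(1 - 3) = (1 + r)/(-2) = (1 + r)*(-½) = -½ - r/2)
D = √13 ≈ 3.6056
c = 24
(c + Y(-7))*D = (24 + (-½ - ½*(-7)))*√13 = (24 + (-½ + 7/2))*√13 = (24 + 3)*√13 = 27*√13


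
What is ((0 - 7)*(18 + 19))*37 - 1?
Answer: -9584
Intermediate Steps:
((0 - 7)*(18 + 19))*37 - 1 = -7*37*37 - 1 = -259*37 - 1 = -9583 - 1 = -9584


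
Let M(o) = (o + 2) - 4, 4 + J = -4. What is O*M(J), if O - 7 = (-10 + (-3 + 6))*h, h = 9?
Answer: 560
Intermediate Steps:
J = -8 (J = -4 - 4 = -8)
M(o) = -2 + o (M(o) = (2 + o) - 4 = -2 + o)
O = -56 (O = 7 + (-10 + (-3 + 6))*9 = 7 + (-10 + 3)*9 = 7 - 7*9 = 7 - 63 = -56)
O*M(J) = -56*(-2 - 8) = -56*(-10) = 560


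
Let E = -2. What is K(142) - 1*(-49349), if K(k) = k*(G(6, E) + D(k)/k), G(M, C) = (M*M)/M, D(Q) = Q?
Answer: 50343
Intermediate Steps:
G(M, C) = M (G(M, C) = M**2/M = M)
K(k) = 7*k (K(k) = k*(6 + k/k) = k*(6 + 1) = k*7 = 7*k)
K(142) - 1*(-49349) = 7*142 - 1*(-49349) = 994 + 49349 = 50343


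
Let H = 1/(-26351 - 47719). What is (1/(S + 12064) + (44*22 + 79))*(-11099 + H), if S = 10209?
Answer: -9585651118813796/824880555 ≈ -1.1621e+7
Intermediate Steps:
H = -1/74070 (H = 1/(-74070) = -1/74070 ≈ -1.3501e-5)
(1/(S + 12064) + (44*22 + 79))*(-11099 + H) = (1/(10209 + 12064) + (44*22 + 79))*(-11099 - 1/74070) = (1/22273 + (968 + 79))*(-822102931/74070) = (1/22273 + 1047)*(-822102931/74070) = (23319832/22273)*(-822102931/74070) = -9585651118813796/824880555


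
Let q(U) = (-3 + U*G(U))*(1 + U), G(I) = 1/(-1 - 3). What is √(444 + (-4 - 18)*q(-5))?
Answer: √290 ≈ 17.029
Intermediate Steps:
G(I) = -¼ (G(I) = 1/(-4) = -¼)
q(U) = (1 + U)*(-3 - U/4) (q(U) = (-3 + U*(-¼))*(1 + U) = (-3 - U/4)*(1 + U) = (1 + U)*(-3 - U/4))
√(444 + (-4 - 18)*q(-5)) = √(444 + (-4 - 18)*(-3 - 13/4*(-5) - ¼*(-5)²)) = √(444 - 22*(-3 + 65/4 - ¼*25)) = √(444 - 22*(-3 + 65/4 - 25/4)) = √(444 - 22*7) = √(444 - 154) = √290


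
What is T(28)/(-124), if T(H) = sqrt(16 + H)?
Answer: -sqrt(11)/62 ≈ -0.053494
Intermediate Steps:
T(28)/(-124) = sqrt(16 + 28)/(-124) = sqrt(44)*(-1/124) = (2*sqrt(11))*(-1/124) = -sqrt(11)/62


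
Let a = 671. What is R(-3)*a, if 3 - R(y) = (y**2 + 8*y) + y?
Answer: 14091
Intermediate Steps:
R(y) = 3 - y**2 - 9*y (R(y) = 3 - ((y**2 + 8*y) + y) = 3 - (y**2 + 9*y) = 3 + (-y**2 - 9*y) = 3 - y**2 - 9*y)
R(-3)*a = (3 - 1*(-3)**2 - 9*(-3))*671 = (3 - 1*9 + 27)*671 = (3 - 9 + 27)*671 = 21*671 = 14091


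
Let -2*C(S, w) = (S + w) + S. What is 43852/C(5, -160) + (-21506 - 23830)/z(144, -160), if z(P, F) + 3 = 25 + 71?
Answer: 226012/2325 ≈ 97.209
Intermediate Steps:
z(P, F) = 93 (z(P, F) = -3 + (25 + 71) = -3 + 96 = 93)
C(S, w) = -S - w/2 (C(S, w) = -((S + w) + S)/2 = -(w + 2*S)/2 = -S - w/2)
43852/C(5, -160) + (-21506 - 23830)/z(144, -160) = 43852/(-1*5 - ½*(-160)) + (-21506 - 23830)/93 = 43852/(-5 + 80) - 45336*1/93 = 43852/75 - 15112/31 = 226012/2325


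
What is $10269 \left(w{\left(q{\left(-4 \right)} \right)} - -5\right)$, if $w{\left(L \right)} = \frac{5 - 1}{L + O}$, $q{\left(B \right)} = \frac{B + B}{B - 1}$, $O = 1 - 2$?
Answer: $119805$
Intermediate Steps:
$O = -1$ ($O = 1 - 2 = -1$)
$q{\left(B \right)} = \frac{2 B}{-1 + B}$
$w{\left(L \right)} = \frac{4}{-1 + L}$ ($w{\left(L \right)} = \frac{5 - 1}{L - 1} = \frac{4}{-1 + L}$)
$10269 \left(w{\left(q{\left(-4 \right)} \right)} - -5\right) = 10269 \left(\frac{4}{-1 + 2 \left(-4\right) \frac{1}{-1 - 4}} - -5\right) = 10269 \left(\frac{4}{-1 + 2 \left(-4\right) \frac{1}{-5}} + 5\right) = 10269 \left(\frac{4}{-1 + 2 \left(-4\right) \left(- \frac{1}{5}\right)} + 5\right) = 10269 \left(\frac{4}{-1 + \frac{8}{5}} + 5\right) = 10269 \left(\frac{4}{\frac{3}{5}} + 5\right) = 10269 \left(4 \cdot \frac{5}{3} + 5\right) = 10269 \left(\frac{20}{3} + 5\right) = 10269 \cdot \frac{35}{3} = 119805$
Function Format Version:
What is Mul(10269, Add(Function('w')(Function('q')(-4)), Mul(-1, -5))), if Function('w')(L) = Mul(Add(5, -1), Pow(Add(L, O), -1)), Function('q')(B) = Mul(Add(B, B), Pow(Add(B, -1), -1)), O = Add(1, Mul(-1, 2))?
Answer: 119805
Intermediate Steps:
O = -1 (O = Add(1, -2) = -1)
Function('q')(B) = Mul(2, B, Pow(Add(-1, B), -1)) (Function('q')(B) = Mul(Mul(2, B), Pow(Add(-1, B), -1)) = Mul(2, B, Pow(Add(-1, B), -1)))
Function('w')(L) = Mul(4, Pow(Add(-1, L), -1)) (Function('w')(L) = Mul(Add(5, -1), Pow(Add(L, -1), -1)) = Mul(4, Pow(Add(-1, L), -1)))
Mul(10269, Add(Function('w')(Function('q')(-4)), Mul(-1, -5))) = Mul(10269, Add(Mul(4, Pow(Add(-1, Mul(2, -4, Pow(Add(-1, -4), -1))), -1)), Mul(-1, -5))) = Mul(10269, Add(Mul(4, Pow(Add(-1, Mul(2, -4, Pow(-5, -1))), -1)), 5)) = Mul(10269, Add(Mul(4, Pow(Add(-1, Mul(2, -4, Rational(-1, 5))), -1)), 5)) = Mul(10269, Add(Mul(4, Pow(Add(-1, Rational(8, 5)), -1)), 5)) = Mul(10269, Add(Mul(4, Pow(Rational(3, 5), -1)), 5)) = Mul(10269, Add(Mul(4, Rational(5, 3)), 5)) = Mul(10269, Add(Rational(20, 3), 5)) = Mul(10269, Rational(35, 3)) = 119805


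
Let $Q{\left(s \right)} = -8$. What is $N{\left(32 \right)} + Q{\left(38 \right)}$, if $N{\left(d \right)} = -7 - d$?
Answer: $-47$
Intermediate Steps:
$N{\left(32 \right)} + Q{\left(38 \right)} = \left(-7 - 32\right) - 8 = -39 - 8 = -47$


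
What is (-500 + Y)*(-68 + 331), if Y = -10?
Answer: -134130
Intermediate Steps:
(-500 + Y)*(-68 + 331) = (-500 - 10)*(-68 + 331) = -510*263 = -134130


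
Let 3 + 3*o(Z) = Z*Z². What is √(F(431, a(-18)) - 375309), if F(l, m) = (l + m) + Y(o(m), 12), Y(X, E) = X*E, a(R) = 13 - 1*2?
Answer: I*√369555 ≈ 607.91*I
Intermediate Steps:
a(R) = 11 (a(R) = 13 - 2 = 11)
o(Z) = -1 + Z³/3 (o(Z) = -1 + (Z*Z²)/3 = -1 + Z³/3)
Y(X, E) = E*X
F(l, m) = -12 + l + m + 4*m³ (F(l, m) = (l + m) + 12*(-1 + m³/3) = (l + m) + (-12 + 4*m³) = -12 + l + m + 4*m³)
√(F(431, a(-18)) - 375309) = √((-12 + 431 + 11 + 4*11³) - 375309) = √((-12 + 431 + 11 + 4*1331) - 375309) = √((-12 + 431 + 11 + 5324) - 375309) = √(5754 - 375309) = √(-369555) = I*√369555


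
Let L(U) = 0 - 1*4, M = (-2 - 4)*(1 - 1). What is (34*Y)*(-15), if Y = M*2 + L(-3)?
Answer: 2040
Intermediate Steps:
M = 0 (M = -6*0 = 0)
L(U) = -4 (L(U) = 0 - 4 = -4)
Y = -4 (Y = 0*2 - 4 = 0 - 4 = -4)
(34*Y)*(-15) = (34*(-4))*(-15) = -136*(-15) = 2040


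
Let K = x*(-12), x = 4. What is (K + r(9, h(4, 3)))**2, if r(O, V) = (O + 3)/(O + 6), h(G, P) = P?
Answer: 55696/25 ≈ 2227.8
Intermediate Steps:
r(O, V) = (3 + O)/(6 + O)
K = -48 (K = 4*(-12) = -48)
(K + r(9, h(4, 3)))**2 = (-48 + (3 + 9)/(6 + 9))**2 = (-48 + 12/15)**2 = (-48 + (1/15)*12)**2 = (-48 + 4/5)**2 = (-236/5)**2 = 55696/25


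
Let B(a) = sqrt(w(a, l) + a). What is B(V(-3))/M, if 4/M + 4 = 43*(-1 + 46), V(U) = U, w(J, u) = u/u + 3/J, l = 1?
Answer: 1931*I*sqrt(3)/4 ≈ 836.15*I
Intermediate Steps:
w(J, u) = 1 + 3/J
M = 4/1931 (M = 4/(-4 + 43*(-1 + 46)) = 4/(-4 + 43*45) = 4/(-4 + 1935) = 4/1931 ≈ 0.0020715)
B(a) = sqrt(a + (3 + a)/a) (B(a) = sqrt((3 + a)/a + a) = sqrt(a + (3 + a)/a))
B(V(-3))/M = sqrt(1 - 3 + 3/(-3))/(4/1931) = sqrt(1 - 3 + 3*(-1/3))*(1931/4) = sqrt(1 - 3 - 1)*(1931/4) = sqrt(-3)*(1931/4) = (I*sqrt(3))*(1931/4) = 1931*I*sqrt(3)/4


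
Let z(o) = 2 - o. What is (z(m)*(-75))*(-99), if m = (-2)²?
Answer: -14850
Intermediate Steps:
m = 4
(z(m)*(-75))*(-99) = ((2 - 1*4)*(-75))*(-99) = ((2 - 4)*(-75))*(-99) = -2*(-75)*(-99) = 150*(-99) = -14850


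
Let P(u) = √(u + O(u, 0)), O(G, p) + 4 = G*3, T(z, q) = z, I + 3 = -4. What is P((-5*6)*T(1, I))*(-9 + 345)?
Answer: 672*I*√31 ≈ 3741.5*I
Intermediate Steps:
I = -7 (I = -3 - 4 = -7)
O(G, p) = -4 + 3*G (O(G, p) = -4 + G*3 = -4 + 3*G)
P(u) = √(-4 + 4*u) (P(u) = √(u + (-4 + 3*u)) = √(-4 + 4*u))
P((-5*6)*T(1, I))*(-9 + 345) = (2*√(-1 - 5*6*1))*(-9 + 345) = (2*√(-1 - 30*1))*336 = (2*√(-1 - 30))*336 = (2*√(-31))*336 = (2*(I*√31))*336 = (2*I*√31)*336 = 672*I*√31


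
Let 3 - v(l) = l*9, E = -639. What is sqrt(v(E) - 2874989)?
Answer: I*sqrt(2869235) ≈ 1693.9*I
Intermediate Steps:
v(l) = 3 - 9*l (v(l) = 3 - l*9 = 3 - 9*l)
sqrt(v(E) - 2874989) = sqrt((3 - 9*(-639)) - 2874989) = sqrt((3 + 5751) - 2874989) = sqrt(5754 - 2874989) = sqrt(-2869235) = I*sqrt(2869235)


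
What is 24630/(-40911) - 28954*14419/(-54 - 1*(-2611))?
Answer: -5693301112432/34869809 ≈ -1.6327e+5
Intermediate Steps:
24630/(-40911) - 28954*14419/(-54 - 1*(-2611)) = 24630*(-1/40911) - 28954*14419/(-54 + 2611) = -8210/13637 - 28954/(2557*(1/14419)) = -8210/13637 - 28954/2557/14419 = -8210/13637 - 28954*14419/2557 = -8210/13637 - 417487726/2557 = -5693301112432/34869809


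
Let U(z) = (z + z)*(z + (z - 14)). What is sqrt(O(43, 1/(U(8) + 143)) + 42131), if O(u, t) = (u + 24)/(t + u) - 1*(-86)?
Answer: sqrt(2391287661042)/7526 ≈ 205.47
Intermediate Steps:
U(z) = 2*z*(-14 + 2*z) (U(z) = (2*z)*(z + (-14 + z)) = (2*z)*(-14 + 2*z) = 2*z*(-14 + 2*z))
O(u, t) = 86 + (24 + u)/(t + u) (O(u, t) = (24 + u)/(t + u) + 86 = 86 + (24 + u)/(t + u))
sqrt(O(43, 1/(U(8) + 143)) + 42131) = sqrt((24 + 86/(4*8*(-7 + 8) + 143) + 87*43)/(1/(4*8*(-7 + 8) + 143) + 43) + 42131) = sqrt((24 + 86/(4*8*1 + 143) + 3741)/(1/(4*8*1 + 143) + 43) + 42131) = sqrt((24 + 86/(32 + 143) + 3741)/(1/(32 + 143) + 43) + 42131) = sqrt((24 + 86/175 + 3741)/(1/175 + 43) + 42131) = sqrt((24 + 86*(1/175) + 3741)/(1/175 + 43) + 42131) = sqrt((24 + 86/175 + 3741)/(7526/175) + 42131) = sqrt((175/7526)*(658961/175) + 42131) = sqrt(658961/7526 + 42131) = sqrt(317736867/7526) = sqrt(2391287661042)/7526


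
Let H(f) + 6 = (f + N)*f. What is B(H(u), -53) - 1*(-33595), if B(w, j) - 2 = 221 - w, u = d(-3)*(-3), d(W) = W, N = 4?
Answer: 33707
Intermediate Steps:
u = 9 (u = -3*(-3) = 9)
H(f) = -6 + f*(4 + f) (H(f) = -6 + (f + 4)*f = -6 + (4 + f)*f = -6 + f*(4 + f))
B(w, j) = 223 - w (B(w, j) = 2 + (221 - w) = 223 - w)
B(H(u), -53) - 1*(-33595) = (223 - (-6 + 9² + 4*9)) - 1*(-33595) = (223 - (-6 + 81 + 36)) + 33595 = (223 - 1*111) + 33595 = (223 - 111) + 33595 = 112 + 33595 = 33707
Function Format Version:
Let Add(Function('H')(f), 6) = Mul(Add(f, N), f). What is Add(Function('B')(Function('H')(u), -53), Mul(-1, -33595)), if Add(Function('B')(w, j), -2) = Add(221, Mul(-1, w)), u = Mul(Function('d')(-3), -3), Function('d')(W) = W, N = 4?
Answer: 33707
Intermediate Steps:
u = 9 (u = Mul(-3, -3) = 9)
Function('H')(f) = Add(-6, Mul(f, Add(4, f))) (Function('H')(f) = Add(-6, Mul(Add(f, 4), f)) = Add(-6, Mul(Add(4, f), f)) = Add(-6, Mul(f, Add(4, f))))
Function('B')(w, j) = Add(223, Mul(-1, w)) (Function('B')(w, j) = Add(2, Add(221, Mul(-1, w))) = Add(223, Mul(-1, w)))
Add(Function('B')(Function('H')(u), -53), Mul(-1, -33595)) = Add(Add(223, Mul(-1, Add(-6, Pow(9, 2), Mul(4, 9)))), Mul(-1, -33595)) = Add(Add(223, Mul(-1, Add(-6, 81, 36))), 33595) = Add(Add(223, Mul(-1, 111)), 33595) = Add(Add(223, -111), 33595) = Add(112, 33595) = 33707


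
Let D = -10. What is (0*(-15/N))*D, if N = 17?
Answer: 0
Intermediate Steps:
(0*(-15/N))*D = (0*(-15/17))*(-10) = 0*(-10) = 0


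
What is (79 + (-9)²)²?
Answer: 25600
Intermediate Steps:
(79 + (-9)²)² = (79 + 81)² = 160² = 25600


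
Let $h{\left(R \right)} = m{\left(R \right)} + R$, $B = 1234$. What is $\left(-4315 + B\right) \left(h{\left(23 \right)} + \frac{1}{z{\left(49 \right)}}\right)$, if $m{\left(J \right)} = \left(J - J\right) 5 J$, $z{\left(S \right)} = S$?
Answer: $- \frac{3475368}{49} \approx -70926.0$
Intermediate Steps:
$m{\left(J \right)} = 0$ ($m{\left(J \right)} = 0 \cdot 5 J = 0 J = 0$)
$h{\left(R \right)} = R$ ($h{\left(R \right)} = 0 + R = R$)
$\left(-4315 + B\right) \left(h{\left(23 \right)} + \frac{1}{z{\left(49 \right)}}\right) = \left(-4315 + 1234\right) \left(23 + \frac{1}{49}\right) = - 3081 \left(23 + \frac{1}{49}\right) = \left(-3081\right) \frac{1128}{49} = - \frac{3475368}{49}$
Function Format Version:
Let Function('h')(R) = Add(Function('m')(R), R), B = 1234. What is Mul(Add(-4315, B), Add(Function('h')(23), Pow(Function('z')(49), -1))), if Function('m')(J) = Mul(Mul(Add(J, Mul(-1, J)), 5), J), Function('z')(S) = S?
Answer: Rational(-3475368, 49) ≈ -70926.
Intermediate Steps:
Function('m')(J) = 0 (Function('m')(J) = Mul(Mul(0, 5), J) = Mul(0, J) = 0)
Function('h')(R) = R (Function('h')(R) = Add(0, R) = R)
Mul(Add(-4315, B), Add(Function('h')(23), Pow(Function('z')(49), -1))) = Mul(Add(-4315, 1234), Add(23, Pow(49, -1))) = Mul(-3081, Add(23, Rational(1, 49))) = Mul(-3081, Rational(1128, 49)) = Rational(-3475368, 49)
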